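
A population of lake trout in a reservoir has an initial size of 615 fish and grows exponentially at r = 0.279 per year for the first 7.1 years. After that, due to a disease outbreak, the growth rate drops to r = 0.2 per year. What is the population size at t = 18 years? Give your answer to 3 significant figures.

Phase 1: N(7.1) = 615·e^(0.279×7.1) = 615·e^1.981 = 4458.3.
Phase 2 runs for 18 − 7.1 = 10.9 years at r = 0.2.
N(18) = 4458.3·e^(0.2×10.9) = 4458.3·e^2.18 = 39439.5.

39400 fish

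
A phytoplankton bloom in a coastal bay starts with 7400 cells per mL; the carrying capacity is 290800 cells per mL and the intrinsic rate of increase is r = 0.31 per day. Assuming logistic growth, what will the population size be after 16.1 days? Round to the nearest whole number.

230724 cells per mL

A = (K − N₀)/N₀ = (290800 − 7400)/7400 = 38.297.
N(t) = K/(1 + A·e^(−rt)) = 290800/(1 + 38.297×e^(−0.31×16.1)).
e^(−4.991) = 0.0067989; denominator = 1 + 38.297×0.0067989 = 1.2604.
N = 290800/1.2604 = 230724.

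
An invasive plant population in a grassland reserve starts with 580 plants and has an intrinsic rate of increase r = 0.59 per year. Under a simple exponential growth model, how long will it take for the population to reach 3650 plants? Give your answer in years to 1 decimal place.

3.1 years

Set N₀·e^(rt) = 3650: e^(0.59·t) = 3650/580 = 6.2931.
0.59·t = ln(6.2931) = 1.8395, so t = 1.8395/0.59 = 3.1177.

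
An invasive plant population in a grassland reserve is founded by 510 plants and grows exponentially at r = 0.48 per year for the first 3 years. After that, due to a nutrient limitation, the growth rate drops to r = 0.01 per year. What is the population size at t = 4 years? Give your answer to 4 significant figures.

2174 plants

Phase 1: N(3) = 510·e^(0.48×3) = 510·e^1.44 = 2152.55.
Phase 2 runs for 4 − 3 = 1 years at r = 0.01.
N(4) = 2152.55·e^(0.01×1) = 2152.55·e^0.01 = 2174.19.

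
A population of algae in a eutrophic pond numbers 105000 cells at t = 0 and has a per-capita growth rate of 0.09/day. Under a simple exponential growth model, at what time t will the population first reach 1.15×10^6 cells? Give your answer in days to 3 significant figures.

26.6 days

Set N₀·e^(rt) = 1.15×10^6: e^(0.09·t) = 1.15×10^6/105000 = 10.952.
0.09·t = ln(10.952) = 2.3936, so t = 2.3936/0.09 = 26.595.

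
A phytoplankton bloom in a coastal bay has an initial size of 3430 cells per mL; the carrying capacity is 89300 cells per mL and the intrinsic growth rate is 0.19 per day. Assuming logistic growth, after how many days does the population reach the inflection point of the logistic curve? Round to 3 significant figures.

Logistic growth is fastest at N = K/2 = 44650.
A = (K − N₀)/N₀ = 25.035. Set K/(1 + A·e^(−rt)) = K/2 → A·e^(−rt) = 1.
e^(−0.19t) = 1/25.035 = 0.0399441, so t = ln(25.035)/0.19 = 3.2203/0.19 = 16.949.

16.9 days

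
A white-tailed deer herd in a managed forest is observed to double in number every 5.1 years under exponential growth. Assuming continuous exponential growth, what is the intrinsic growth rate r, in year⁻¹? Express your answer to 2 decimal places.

0.14 per year

r = ln(2)/t_d = 0.6931/5.1 = 0.13591.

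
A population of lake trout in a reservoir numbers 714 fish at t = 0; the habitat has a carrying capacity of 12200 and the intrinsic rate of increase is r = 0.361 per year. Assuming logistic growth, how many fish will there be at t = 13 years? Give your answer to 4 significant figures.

10630 fish

A = (K − N₀)/N₀ = (12200 − 714)/714 = 16.087.
N(t) = K/(1 + A·e^(−rt)) = 12200/(1 + 16.087×e^(−0.361×13)).
e^(−4.693) = 0.0091592; denominator = 1 + 16.087×0.0091592 = 1.1473.
N = 12200/1.1473 = 10633.3.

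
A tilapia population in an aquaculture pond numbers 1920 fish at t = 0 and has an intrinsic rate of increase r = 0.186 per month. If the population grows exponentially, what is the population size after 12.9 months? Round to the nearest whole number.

N(t) = N₀·e^(rt) = 1920 × e^(0.186×12.9) = 1920 × e^2.399.
e^2.399 ≈ 11.017, so N ≈ 1920 × 11.017 = 21151.8.

21152 fish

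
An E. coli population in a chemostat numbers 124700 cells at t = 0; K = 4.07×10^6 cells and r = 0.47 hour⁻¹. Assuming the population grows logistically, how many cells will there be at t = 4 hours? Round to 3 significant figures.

698000 cells

A = (K − N₀)/N₀ = (4.07×10^6 − 124700)/124700 = 31.638.
N(t) = K/(1 + A·e^(−rt)) = 4.07×10^6/(1 + 31.638×e^(−0.47×4)).
e^(−1.88) = 0.15259; denominator = 1 + 31.638×0.15259 = 5.8277.
N = 4.07×10^6/5.8277 = 698389.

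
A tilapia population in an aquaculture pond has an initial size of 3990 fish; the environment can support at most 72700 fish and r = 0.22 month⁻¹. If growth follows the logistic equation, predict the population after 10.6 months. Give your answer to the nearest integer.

A = (K − N₀)/N₀ = (72700 − 3990)/3990 = 17.221.
N(t) = K/(1 + A·e^(−rt)) = 72700/(1 + 17.221×e^(−0.22×10.6)).
e^(−2.332) = 0.097101; denominator = 1 + 17.221×0.097101 = 2.6721.
N = 72700/2.6721 = 27206.7.

27207 fish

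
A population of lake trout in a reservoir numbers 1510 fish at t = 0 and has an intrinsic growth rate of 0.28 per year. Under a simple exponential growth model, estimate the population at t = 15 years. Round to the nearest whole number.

N(t) = N₀·e^(rt) = 1510 × e^(0.28×15) = 1510 × e^4.2.
e^4.2 ≈ 66.686, so N ≈ 1510 × 66.686 = 100696.

100696 fish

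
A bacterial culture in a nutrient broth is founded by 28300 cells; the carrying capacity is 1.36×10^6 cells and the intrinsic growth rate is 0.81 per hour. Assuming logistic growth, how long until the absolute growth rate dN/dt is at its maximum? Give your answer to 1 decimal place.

4.8 hours

Logistic growth is fastest at N = K/2 = 680000.
A = (K − N₀)/N₀ = 47.057. Set K/(1 + A·e^(−rt)) = K/2 → A·e^(−rt) = 1.
e^(−0.81t) = 1/47.057 = 0.021251, so t = ln(47.057)/0.81 = 3.8513/0.81 = 4.7548.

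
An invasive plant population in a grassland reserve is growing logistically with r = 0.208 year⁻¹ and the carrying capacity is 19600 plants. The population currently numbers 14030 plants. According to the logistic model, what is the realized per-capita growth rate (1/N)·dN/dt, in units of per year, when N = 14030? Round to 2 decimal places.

0.06 per year

(1/N)·dN/dt = r(1 − N/K) = 0.208 × (1 − 14030/19600).
= 0.208 × 0.28418 = 0.05911.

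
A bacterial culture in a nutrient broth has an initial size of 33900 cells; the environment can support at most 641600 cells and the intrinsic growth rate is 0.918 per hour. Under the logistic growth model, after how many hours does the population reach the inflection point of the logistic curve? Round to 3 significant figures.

Logistic growth is fastest at N = K/2 = 320800.
A = (K − N₀)/N₀ = 17.926. Set K/(1 + A·e^(−rt)) = K/2 → A·e^(−rt) = 1.
e^(−0.918t) = 1/17.926 = 0.0557841, so t = ln(17.926)/0.918 = 2.8863/0.918 = 3.1441.

3.14 hours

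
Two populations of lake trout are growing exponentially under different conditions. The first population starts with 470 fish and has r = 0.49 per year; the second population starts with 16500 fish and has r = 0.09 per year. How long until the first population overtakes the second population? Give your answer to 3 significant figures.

8.90 years

Set 470·e^(0.49t) = 16500·e^(0.09t).
e^((0.49 − 0.09)t) = 16500/470 → e^(0.4·t) = 35.106.
0.4·t = ln(35.106) = 3.5584, so t = 3.5584/0.4 = 8.896.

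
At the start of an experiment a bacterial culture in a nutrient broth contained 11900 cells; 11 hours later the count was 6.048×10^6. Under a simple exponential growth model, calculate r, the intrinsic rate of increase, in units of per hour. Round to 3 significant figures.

0.566 per hour

From N(t) = N₀·e^(rt): e^(r·11) = 6.048×10^6/11900 = 508.24.
r·11 = ln(508.24) = 6.2309, so r = 6.2309/11 = 0.56645.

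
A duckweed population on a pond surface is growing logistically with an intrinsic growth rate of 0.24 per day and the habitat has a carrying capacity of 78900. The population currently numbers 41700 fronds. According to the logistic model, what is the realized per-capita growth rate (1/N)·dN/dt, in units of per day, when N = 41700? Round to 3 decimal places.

0.113 per day

(1/N)·dN/dt = r(1 − N/K) = 0.24 × (1 − 41700/78900).
= 0.24 × 0.47148 = 0.11316.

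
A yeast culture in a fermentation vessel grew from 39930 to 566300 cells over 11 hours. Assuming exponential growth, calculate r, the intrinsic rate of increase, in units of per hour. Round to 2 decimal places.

From N(t) = N₀·e^(rt): e^(r·11) = 566300/39930 = 14.182.
r·11 = ln(14.182) = 2.652, so r = 2.652/11 = 0.24109.

0.24 per hour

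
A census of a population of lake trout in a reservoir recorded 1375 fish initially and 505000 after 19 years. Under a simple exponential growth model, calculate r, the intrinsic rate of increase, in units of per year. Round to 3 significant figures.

0.311 per year

From N(t) = N₀·e^(rt): e^(r·19) = 505000/1375 = 367.27.
r·19 = ln(367.27) = 5.9061, so r = 5.9061/19 = 0.31085.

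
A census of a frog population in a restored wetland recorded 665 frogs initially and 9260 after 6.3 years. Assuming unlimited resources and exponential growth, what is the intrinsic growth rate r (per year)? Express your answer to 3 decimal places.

0.418 per year

From N(t) = N₀·e^(rt): e^(r·6.3) = 9260/665 = 13.925.
r·6.3 = ln(13.925) = 2.6337, so r = 2.6337/6.3 = 0.41804.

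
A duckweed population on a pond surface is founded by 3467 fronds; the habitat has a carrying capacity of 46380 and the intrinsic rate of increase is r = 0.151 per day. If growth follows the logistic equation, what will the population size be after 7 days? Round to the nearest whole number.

8749 fronds

A = (K − N₀)/N₀ = (46380 − 3467)/3467 = 12.378.
N(t) = K/(1 + A·e^(−rt)) = 46380/(1 + 12.378×e^(−0.151×7)).
e^(−1.057) = 0.3475; denominator = 1 + 12.378×0.3475 = 5.3012.
N = 46380/5.3012 = 8749.03.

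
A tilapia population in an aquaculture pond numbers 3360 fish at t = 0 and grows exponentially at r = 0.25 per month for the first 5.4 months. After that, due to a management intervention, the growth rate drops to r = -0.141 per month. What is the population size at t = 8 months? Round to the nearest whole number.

Phase 1: N(5.4) = 3360·e^(0.25×5.4) = 3360·e^1.35 = 12960.9.
Phase 2 runs for 8 − 5.4 = 2.6 months at r = -0.141.
N(8) = 12960.9·e^(-0.141×2.6) = 12960.9·e^-0.3666 = 8983.06.

8983 fish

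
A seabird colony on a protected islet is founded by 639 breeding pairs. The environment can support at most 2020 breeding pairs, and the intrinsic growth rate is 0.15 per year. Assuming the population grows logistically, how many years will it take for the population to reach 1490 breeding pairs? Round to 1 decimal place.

A = (K − N₀)/N₀ = (2020 − 639)/639 = 2.1612.
Solve 2020/(1 + 2.1612·e^(−0.15t)) = 1490: 1 + 2.1612·e^(−0.15t) = 1.3557, so e^(−0.15t) = 0.164587.
−0.15·t = ln(0.164587) = -1.8043, so t = 1.8043/0.15 = 12.029.

12.0 years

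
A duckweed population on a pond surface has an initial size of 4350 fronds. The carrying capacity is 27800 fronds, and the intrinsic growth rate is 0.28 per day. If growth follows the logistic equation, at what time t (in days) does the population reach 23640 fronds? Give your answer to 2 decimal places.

12.22 days

A = (K − N₀)/N₀ = (27800 − 4350)/4350 = 5.3908.
Solve 27800/(1 + 5.3908·e^(−0.28t)) = 23640: 1 + 5.3908·e^(−0.28t) = 1.176, so e^(−0.28t) = 0.0326432.
−0.28·t = ln(0.0326432) = -3.4221, so t = 3.4221/0.28 = 12.222.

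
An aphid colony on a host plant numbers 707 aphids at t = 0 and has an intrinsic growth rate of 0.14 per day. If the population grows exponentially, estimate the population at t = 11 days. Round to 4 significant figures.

3298 aphids

N(t) = N₀·e^(rt) = 707 × e^(0.14×11) = 707 × e^1.54.
e^1.54 ≈ 4.6646, so N ≈ 707 × 4.6646 = 3297.87.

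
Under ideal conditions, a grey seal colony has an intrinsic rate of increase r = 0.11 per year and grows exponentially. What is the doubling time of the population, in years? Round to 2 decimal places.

6.30 years

Doubling time t_d = ln(2)/r = 0.6931/0.11 = 6.3013.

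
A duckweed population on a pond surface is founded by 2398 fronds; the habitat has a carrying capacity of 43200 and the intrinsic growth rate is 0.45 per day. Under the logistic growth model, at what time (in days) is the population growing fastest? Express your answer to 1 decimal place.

Logistic growth is fastest at N = K/2 = 21600.
A = (K − N₀)/N₀ = 17.015. Set K/(1 + A·e^(−rt)) = K/2 → A·e^(−rt) = 1.
e^(−0.45t) = 1/17.015 = 0.0587716, so t = ln(17.015)/0.45 = 2.8341/0.45 = 6.298.

6.3 days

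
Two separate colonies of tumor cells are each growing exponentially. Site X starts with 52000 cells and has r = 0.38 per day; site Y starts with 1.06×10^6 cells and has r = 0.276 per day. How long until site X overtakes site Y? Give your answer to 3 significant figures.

Set 52000·e^(0.38t) = 1.06×10^6·e^(0.276t).
e^((0.38 − 0.276)t) = 1.06×10^6/52000 → e^(0.104·t) = 20.385.
0.104·t = ln(20.385) = 3.0148, so t = 3.0148/0.104 = 28.988.

29.0 days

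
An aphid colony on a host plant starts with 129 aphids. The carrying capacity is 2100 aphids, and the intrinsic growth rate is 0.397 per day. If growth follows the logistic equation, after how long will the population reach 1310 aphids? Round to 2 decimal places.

8.14 days

A = (K − N₀)/N₀ = (2100 − 129)/129 = 15.279.
Solve 2100/(1 + 15.279·e^(−0.397t)) = 1310: 1 + 15.279·e^(−0.397t) = 1.6031, so e^(−0.397t) = 0.0394693.
−0.397·t = ln(0.0394693) = -3.2322, so t = 3.2322/0.397 = 8.1416.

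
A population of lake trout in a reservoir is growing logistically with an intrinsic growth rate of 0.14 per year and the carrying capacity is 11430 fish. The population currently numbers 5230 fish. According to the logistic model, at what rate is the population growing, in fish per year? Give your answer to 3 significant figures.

dN/dt = rN(1 − N/K) = 0.14 × 5230 × (1 − 5230/11430).
1 − 5230/11430 = 0.54243; dN/dt = 0.14 × 5230 × 0.54243 = 397.17.

397 fish per year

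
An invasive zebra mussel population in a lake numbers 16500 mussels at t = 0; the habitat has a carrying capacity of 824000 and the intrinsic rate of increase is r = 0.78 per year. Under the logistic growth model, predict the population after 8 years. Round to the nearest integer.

A = (K − N₀)/N₀ = (824000 − 16500)/16500 = 48.939.
N(t) = K/(1 + A·e^(−rt)) = 824000/(1 + 48.939×e^(−0.78×8)).
e^(−6.24) = 0.0019499; denominator = 1 + 48.939×0.0019499 = 1.0954.
N = 824000/1.0954 = 752220.

752220 mussels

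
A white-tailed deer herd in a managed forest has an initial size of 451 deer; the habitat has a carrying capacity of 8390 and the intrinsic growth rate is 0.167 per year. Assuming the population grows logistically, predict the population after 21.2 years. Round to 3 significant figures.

A = (K − N₀)/N₀ = (8390 − 451)/451 = 17.603.
N(t) = K/(1 + A·e^(−rt)) = 8390/(1 + 17.603×e^(−0.167×21.2)).
e^(−3.54) = 0.029002; denominator = 1 + 17.603×0.029002 = 1.5105.
N = 8390/1.5105 = 5554.38.

5550 deer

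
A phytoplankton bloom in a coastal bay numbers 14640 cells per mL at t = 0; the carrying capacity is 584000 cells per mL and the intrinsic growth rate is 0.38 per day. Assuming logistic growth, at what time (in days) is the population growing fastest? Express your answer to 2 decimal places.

9.63 days

Logistic growth is fastest at N = K/2 = 292000.
A = (K − N₀)/N₀ = 38.891. Set K/(1 + A·e^(−rt)) = K/2 → A·e^(−rt) = 1.
e^(−0.38t) = 1/38.891 = 0.0257131, so t = ln(38.891)/0.38 = 3.6608/0.38 = 9.6336.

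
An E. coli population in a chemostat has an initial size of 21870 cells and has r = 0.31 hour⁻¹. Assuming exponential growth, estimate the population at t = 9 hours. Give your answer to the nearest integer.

N(t) = N₀·e^(rt) = 21870 × e^(0.31×9) = 21870 × e^2.79.
e^2.79 ≈ 16.281, so N ≈ 21870 × 16.281 = 356066.

356066 cells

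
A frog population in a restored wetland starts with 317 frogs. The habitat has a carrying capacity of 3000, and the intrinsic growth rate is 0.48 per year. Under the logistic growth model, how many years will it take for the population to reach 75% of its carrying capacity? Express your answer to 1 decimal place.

6.7 years

A = (K − N₀)/N₀ = (3000 − 317)/317 = 8.4637.
Solve 3000/(1 + 8.4637·e^(−0.48t)) = 2250: 1 + 8.4637·e^(−0.48t) = 1.3333, so e^(−0.48t) = 0.0393838.
−0.48·t = ln(0.0393838) = -3.2344, so t = 3.2344/0.48 = 6.7383.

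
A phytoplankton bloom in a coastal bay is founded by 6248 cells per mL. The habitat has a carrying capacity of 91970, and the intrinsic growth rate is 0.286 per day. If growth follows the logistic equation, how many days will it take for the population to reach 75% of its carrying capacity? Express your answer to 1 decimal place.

13.0 days

A = (K − N₀)/N₀ = (91970 − 6248)/6248 = 13.72.
Solve 91970/(1 + 13.72·e^(−0.286t)) = 68977.5: 1 + 13.72·e^(−0.286t) = 1.3333, so e^(−0.286t) = 0.0242956.
−0.286·t = ln(0.0242956) = -3.7175, so t = 3.7175/0.286 = 12.998.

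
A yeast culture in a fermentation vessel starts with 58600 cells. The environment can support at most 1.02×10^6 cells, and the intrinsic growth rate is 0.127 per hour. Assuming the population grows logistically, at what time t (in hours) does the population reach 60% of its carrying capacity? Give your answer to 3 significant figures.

25.2 hours

A = (K − N₀)/N₀ = (1.02×10^6 − 58600)/58600 = 16.406.
Solve 1.02×10^6/(1 + 16.406·e^(−0.127t)) = 612000: 1 + 16.406·e^(−0.127t) = 1.6667, so e^(−0.127t) = 0.0406352.
−0.127·t = ln(0.0406352) = -3.2031, so t = 3.2031/0.127 = 25.221.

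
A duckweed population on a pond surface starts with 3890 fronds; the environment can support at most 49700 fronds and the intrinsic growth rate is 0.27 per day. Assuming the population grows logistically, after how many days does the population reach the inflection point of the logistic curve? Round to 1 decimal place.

Logistic growth is fastest at N = K/2 = 24850.
A = (K − N₀)/N₀ = 11.776. Set K/(1 + A·e^(−rt)) = K/2 → A·e^(−rt) = 1.
e^(−0.27t) = 1/11.776 = 0.084916, so t = ln(11.776)/0.27 = 2.4661/0.27 = 9.1337.

9.1 days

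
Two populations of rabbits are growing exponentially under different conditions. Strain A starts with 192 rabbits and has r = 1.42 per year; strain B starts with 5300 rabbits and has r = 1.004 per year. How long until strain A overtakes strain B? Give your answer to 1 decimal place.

8.0 years

Set 192·e^(1.42t) = 5300·e^(1.004t).
e^((1.42 − 1.004)t) = 5300/192 → e^(0.416·t) = 27.604.
0.416·t = ln(27.604) = 3.318, so t = 3.318/0.416 = 7.9759.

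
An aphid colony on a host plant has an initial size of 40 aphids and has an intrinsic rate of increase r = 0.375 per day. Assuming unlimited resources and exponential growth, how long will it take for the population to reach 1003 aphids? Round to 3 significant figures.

Set N₀·e^(rt) = 1003: e^(0.375·t) = 1003/40 = 25.075.
0.375·t = ln(25.075) = 3.2219, so t = 3.2219/0.375 = 8.5917.

8.59 days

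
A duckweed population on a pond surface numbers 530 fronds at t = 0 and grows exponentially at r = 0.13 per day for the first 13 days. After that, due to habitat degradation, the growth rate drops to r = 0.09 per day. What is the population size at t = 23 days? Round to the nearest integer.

Phase 1: N(13) = 530·e^(0.13×13) = 530·e^1.69 = 2872.32.
Phase 2 runs for 23 − 13 = 10 days at r = 0.09.
N(23) = 2872.32·e^(0.09×10) = 2872.32·e^0.9 = 7064.78.

7065 fronds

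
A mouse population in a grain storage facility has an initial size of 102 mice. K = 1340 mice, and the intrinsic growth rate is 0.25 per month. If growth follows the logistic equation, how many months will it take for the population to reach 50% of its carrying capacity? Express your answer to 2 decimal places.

A = (K − N₀)/N₀ = (1340 − 102)/102 = 12.137.
Solve 1340/(1 + 12.137·e^(−0.25t)) = 670: 1 + 12.137·e^(−0.25t) = 2, so e^(−0.25t) = 0.082391.
−0.25·t = ln(0.082391) = -2.4963, so t = 2.4963/0.25 = 9.9851.

9.99 months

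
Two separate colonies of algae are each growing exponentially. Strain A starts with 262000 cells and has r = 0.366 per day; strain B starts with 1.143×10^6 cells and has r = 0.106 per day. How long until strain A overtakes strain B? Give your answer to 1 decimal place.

Set 262000·e^(0.366t) = 1.143×10^6·e^(0.106t).
e^((0.366 − 0.106)t) = 1.143×10^6/262000 → e^(0.26·t) = 4.3626.
0.26·t = ln(4.3626) = 1.4731, so t = 1.4731/0.26 = 5.6656.

5.7 days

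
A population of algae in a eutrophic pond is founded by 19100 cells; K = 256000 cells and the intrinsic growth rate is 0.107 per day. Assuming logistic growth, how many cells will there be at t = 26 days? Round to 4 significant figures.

144800 cells

A = (K − N₀)/N₀ = (256000 − 19100)/19100 = 12.403.
N(t) = K/(1 + A·e^(−rt)) = 256000/(1 + 12.403×e^(−0.107×26)).
e^(−2.782) = 0.061915; denominator = 1 + 12.403×0.061915 = 1.7679.
N = 256000/1.7679 = 144802.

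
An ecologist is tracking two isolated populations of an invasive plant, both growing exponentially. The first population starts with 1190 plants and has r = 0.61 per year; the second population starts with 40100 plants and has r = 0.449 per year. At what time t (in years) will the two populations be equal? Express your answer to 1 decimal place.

21.8 years

Set 1190·e^(0.61t) = 40100·e^(0.449t).
e^((0.61 − 0.449)t) = 40100/1190 → e^(0.161·t) = 33.697.
0.161·t = ln(33.697) = 3.5174, so t = 3.5174/0.161 = 21.847.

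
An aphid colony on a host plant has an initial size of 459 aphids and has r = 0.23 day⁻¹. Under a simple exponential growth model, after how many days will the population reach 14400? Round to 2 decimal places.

14.98 days

Set N₀·e^(rt) = 14400: e^(0.23·t) = 14400/459 = 31.373.
0.23·t = ln(31.373) = 3.4459, so t = 3.4459/0.23 = 14.982.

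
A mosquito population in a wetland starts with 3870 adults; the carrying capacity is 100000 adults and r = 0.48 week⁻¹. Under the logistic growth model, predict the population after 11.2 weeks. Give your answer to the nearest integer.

A = (K − N₀)/N₀ = (100000 − 3870)/3870 = 24.84.
N(t) = K/(1 + A·e^(−rt)) = 100000/(1 + 24.84×e^(−0.48×11.2)).
e^(−5.376) = 0.0046263; denominator = 1 + 24.84×0.0046263 = 1.1149.
N = 100000/1.1149 = 89692.8.

89693 adults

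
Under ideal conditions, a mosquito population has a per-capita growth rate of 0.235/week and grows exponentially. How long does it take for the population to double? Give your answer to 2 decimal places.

2.95 weeks

Doubling time t_d = ln(2)/r = 0.6931/0.235 = 2.9496.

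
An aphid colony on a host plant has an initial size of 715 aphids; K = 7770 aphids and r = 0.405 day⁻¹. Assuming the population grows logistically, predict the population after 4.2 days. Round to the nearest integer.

A = (K − N₀)/N₀ = (7770 − 715)/715 = 9.8671.
N(t) = K/(1 + A·e^(−rt)) = 7770/(1 + 9.8671×e^(−0.405×4.2)).
e^(−1.701) = 0.1825; denominator = 1 + 9.8671×0.1825 = 2.8008.
N = 7770/2.8008 = 2774.25.

2774 aphids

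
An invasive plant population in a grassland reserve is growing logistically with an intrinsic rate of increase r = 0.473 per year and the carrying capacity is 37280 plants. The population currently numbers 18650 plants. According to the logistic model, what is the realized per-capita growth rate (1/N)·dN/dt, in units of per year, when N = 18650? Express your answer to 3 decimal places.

0.236 per year

(1/N)·dN/dt = r(1 − N/K) = 0.473 × (1 − 18650/37280).
= 0.473 × 0.49973 = 0.23637.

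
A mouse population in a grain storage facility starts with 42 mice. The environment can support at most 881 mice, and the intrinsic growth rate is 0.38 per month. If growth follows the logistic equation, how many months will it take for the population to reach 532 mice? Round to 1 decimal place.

A = (K − N₀)/N₀ = (881 − 42)/42 = 19.976.
Solve 881/(1 + 19.976·e^(−0.38t)) = 532: 1 + 19.976·e^(−0.38t) = 1.656, so e^(−0.38t) = 0.0328398.
−0.38·t = ln(0.0328398) = -3.4161, so t = 3.4161/0.38 = 8.9898.

9.0 months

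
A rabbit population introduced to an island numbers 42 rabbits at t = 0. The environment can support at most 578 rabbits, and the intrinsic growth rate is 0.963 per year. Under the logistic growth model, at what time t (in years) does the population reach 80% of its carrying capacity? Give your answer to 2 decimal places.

A = (K − N₀)/N₀ = (578 − 42)/42 = 12.762.
Solve 578/(1 + 12.762·e^(−0.963t)) = 462.4: 1 + 12.762·e^(−0.963t) = 1.25, so e^(−0.963t) = 0.0195896.
−0.963·t = ln(0.0195896) = -3.9328, so t = 3.9328/0.963 = 4.0839.

4.08 years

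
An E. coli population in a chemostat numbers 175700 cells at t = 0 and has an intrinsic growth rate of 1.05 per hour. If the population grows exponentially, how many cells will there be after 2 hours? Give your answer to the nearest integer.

N(t) = N₀·e^(rt) = 175700 × e^(1.05×2) = 175700 × e^2.1.
e^2.1 ≈ 8.1662, so N ≈ 175700 × 8.1662 = 1.434796×10^6.

1434796 cells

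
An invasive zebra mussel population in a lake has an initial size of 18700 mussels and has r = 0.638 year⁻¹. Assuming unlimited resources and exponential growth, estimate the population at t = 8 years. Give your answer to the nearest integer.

3079503 mussels

N(t) = N₀·e^(rt) = 18700 × e^(0.638×8) = 18700 × e^5.104.
e^5.104 ≈ 164.68, so N ≈ 18700 × 164.68 = 3.079503×10^6.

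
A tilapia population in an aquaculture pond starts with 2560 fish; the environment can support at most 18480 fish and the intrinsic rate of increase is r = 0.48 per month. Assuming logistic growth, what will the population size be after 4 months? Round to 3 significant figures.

A = (K − N₀)/N₀ = (18480 − 2560)/2560 = 6.2188.
N(t) = K/(1 + A·e^(−rt)) = 18480/(1 + 6.2188×e^(−0.48×4)).
e^(−1.92) = 0.14661; denominator = 1 + 6.2188×0.14661 = 1.9117.
N = 18480/1.9117 = 9666.73.

9670 fish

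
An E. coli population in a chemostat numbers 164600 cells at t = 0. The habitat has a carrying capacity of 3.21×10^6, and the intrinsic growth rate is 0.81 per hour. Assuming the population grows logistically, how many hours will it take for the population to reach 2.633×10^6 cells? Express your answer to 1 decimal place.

5.5 hours

A = (K − N₀)/N₀ = (3.21×10^6 − 164600)/164600 = 18.502.
Solve 3.21×10^6/(1 + 18.502·e^(−0.81t)) = 2.633×10^6: 1 + 18.502·e^(−0.81t) = 1.2191, so e^(−0.81t) = 0.0118443.
−0.81·t = ln(0.0118443) = -4.4359, so t = 4.4359/0.81 = 5.4764.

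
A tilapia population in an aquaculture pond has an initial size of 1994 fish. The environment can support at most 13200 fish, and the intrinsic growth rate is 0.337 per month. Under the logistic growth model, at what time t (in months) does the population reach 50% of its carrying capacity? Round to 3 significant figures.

5.12 months

A = (K − N₀)/N₀ = (13200 − 1994)/1994 = 5.6199.
Solve 13200/(1 + 5.6199·e^(−0.337t)) = 6600: 1 + 5.6199·e^(−0.337t) = 2, so e^(−0.337t) = 0.17794.
−0.337·t = ln(0.17794) = -1.7263, so t = 1.7263/0.337 = 5.1226.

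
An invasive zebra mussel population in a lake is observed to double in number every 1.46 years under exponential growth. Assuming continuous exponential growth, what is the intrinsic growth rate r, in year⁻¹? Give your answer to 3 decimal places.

0.475 per year

r = ln(2)/t_d = 0.6931/1.46 = 0.47476.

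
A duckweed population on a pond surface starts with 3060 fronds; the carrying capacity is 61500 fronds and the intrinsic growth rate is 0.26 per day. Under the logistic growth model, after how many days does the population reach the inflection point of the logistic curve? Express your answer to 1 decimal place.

11.3 days

Logistic growth is fastest at N = K/2 = 30750.
A = (K − N₀)/N₀ = 19.098. Set K/(1 + A·e^(−rt)) = K/2 → A·e^(−rt) = 1.
e^(−0.26t) = 1/19.098 = 0.0523614, so t = ln(19.098)/0.26 = 2.9496/0.26 = 11.345.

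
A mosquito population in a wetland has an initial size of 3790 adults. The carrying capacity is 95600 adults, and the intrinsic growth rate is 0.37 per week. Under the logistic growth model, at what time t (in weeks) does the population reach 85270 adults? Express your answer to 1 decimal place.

14.3 weeks

A = (K − N₀)/N₀ = (95600 − 3790)/3790 = 24.224.
Solve 95600/(1 + 24.224·e^(−0.37t)) = 85270: 1 + 24.224·e^(−0.37t) = 1.1211, so e^(−0.37t) = 0.00500096.
−0.37·t = ln(0.00500096) = -5.2981, so t = 5.2981/0.37 = 14.319.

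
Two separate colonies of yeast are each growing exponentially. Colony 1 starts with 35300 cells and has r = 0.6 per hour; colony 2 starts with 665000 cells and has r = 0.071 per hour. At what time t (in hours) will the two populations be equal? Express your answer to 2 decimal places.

Set 35300·e^(0.6t) = 665000·e^(0.071t).
e^((0.6 − 0.071)t) = 665000/35300 → e^(0.529·t) = 18.839.
0.529·t = ln(18.839) = 2.9359, so t = 2.9359/0.529 = 5.5499.

5.55 hours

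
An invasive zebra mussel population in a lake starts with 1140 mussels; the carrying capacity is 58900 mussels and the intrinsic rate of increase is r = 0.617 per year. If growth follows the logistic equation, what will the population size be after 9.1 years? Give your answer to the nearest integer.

49720 mussels

A = (K − N₀)/N₀ = (58900 − 1140)/1140 = 50.667.
N(t) = K/(1 + A·e^(−rt)) = 58900/(1 + 50.667×e^(−0.617×9.1)).
e^(−5.615) = 0.0036439; denominator = 1 + 50.667×0.0036439 = 1.1846.
N = 58900/1.1846 = 49720.4.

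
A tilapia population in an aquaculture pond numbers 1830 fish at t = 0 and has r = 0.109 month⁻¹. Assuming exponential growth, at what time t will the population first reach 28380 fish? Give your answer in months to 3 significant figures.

Set N₀·e^(rt) = 28380: e^(0.109·t) = 28380/1830 = 15.508.
0.109·t = ln(15.508) = 2.7414, so t = 2.7414/0.109 = 25.15.

25.2 months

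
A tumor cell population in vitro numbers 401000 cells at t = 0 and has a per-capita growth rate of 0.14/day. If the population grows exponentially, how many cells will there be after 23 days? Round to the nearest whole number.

N(t) = N₀·e^(rt) = 401000 × e^(0.14×23) = 401000 × e^3.22.
e^3.22 ≈ 25.028, so N ≈ 401000 × 25.028 = 1.003628×10^7.

10036276 cells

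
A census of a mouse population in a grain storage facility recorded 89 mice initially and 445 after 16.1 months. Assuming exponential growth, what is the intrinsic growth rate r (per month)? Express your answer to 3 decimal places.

From N(t) = N₀·e^(rt): e^(r·16.1) = 445/89 = 5.
r·16.1 = ln(5) = 1.6094, so r = 1.6094/16.1 = 0.099965.

0.100 per month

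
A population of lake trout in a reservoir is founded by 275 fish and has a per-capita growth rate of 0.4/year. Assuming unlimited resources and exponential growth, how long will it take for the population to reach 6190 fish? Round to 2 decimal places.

7.78 years

Set N₀·e^(rt) = 6190: e^(0.4·t) = 6190/275 = 22.509.
0.4·t = ln(22.509) = 3.1139, so t = 3.1139/0.4 = 7.7848.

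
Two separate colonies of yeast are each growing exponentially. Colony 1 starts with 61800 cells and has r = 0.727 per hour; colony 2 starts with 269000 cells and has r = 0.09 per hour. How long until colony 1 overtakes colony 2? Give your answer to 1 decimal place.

Set 61800·e^(0.727t) = 269000·e^(0.09t).
e^((0.727 − 0.09)t) = 269000/61800 → e^(0.637·t) = 4.3528.
0.637·t = ln(4.3528) = 1.4708, so t = 1.4708/0.637 = 2.309.

2.3 hours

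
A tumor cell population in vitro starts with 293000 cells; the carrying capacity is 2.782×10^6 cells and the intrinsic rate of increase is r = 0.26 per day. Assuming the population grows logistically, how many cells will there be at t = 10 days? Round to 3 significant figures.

A = (K − N₀)/N₀ = (2.782×10^6 − 293000)/293000 = 8.4949.
N(t) = K/(1 + A·e^(−rt)) = 2.782×10^6/(1 + 8.4949×e^(−0.26×10)).
e^(−2.6) = 0.074274; denominator = 1 + 8.4949×0.074274 = 1.6309.
N = 2.782×10^6/1.6309 = 1.705759×10^6.

1710000 cells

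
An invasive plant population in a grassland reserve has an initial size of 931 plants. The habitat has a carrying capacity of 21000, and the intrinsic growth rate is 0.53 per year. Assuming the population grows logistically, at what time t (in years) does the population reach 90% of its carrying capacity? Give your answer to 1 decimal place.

9.9 years

A = (K − N₀)/N₀ = (21000 − 931)/931 = 21.556.
Solve 21000/(1 + 21.556·e^(−0.53t)) = 18900: 1 + 21.556·e^(−0.53t) = 1.1111, so e^(−0.53t) = 0.00515444.
−0.53·t = ln(0.00515444) = -5.2679, so t = 5.2679/0.53 = 9.9394.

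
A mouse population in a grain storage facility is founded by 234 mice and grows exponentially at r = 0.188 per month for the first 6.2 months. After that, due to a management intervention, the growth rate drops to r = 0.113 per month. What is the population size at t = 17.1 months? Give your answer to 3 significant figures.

Phase 1: N(6.2) = 234·e^(0.188×6.2) = 234·e^1.166 = 750.636.
Phase 2 runs for 17.1 − 6.2 = 10.9 months at r = 0.113.
N(17.1) = 750.636·e^(0.113×10.9) = 750.636·e^1.232 = 2572.47.

2570 mice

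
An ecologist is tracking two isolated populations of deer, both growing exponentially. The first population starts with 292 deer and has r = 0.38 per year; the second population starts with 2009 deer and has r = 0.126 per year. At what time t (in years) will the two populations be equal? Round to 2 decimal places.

7.59 years

Set 292·e^(0.38t) = 2009·e^(0.126t).
e^((0.38 − 0.126)t) = 2009/292 → e^(0.254·t) = 6.8801.
0.254·t = ln(6.8801) = 1.9286, so t = 1.9286/0.254 = 7.5931.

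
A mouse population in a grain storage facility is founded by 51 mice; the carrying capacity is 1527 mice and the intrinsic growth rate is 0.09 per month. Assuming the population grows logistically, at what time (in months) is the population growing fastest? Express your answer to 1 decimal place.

37.4 months

Logistic growth is fastest at N = K/2 = 763.5.
A = (K − N₀)/N₀ = 28.941. Set K/(1 + A·e^(−rt)) = K/2 → A·e^(−rt) = 1.
e^(−0.09t) = 1/28.941 = 0.0345528, so t = ln(28.941)/0.09 = 3.3653/0.09 = 37.392.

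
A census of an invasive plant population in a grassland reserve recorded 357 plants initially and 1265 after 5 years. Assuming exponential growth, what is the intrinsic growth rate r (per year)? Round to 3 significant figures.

0.253 per year

From N(t) = N₀·e^(rt): e^(r·5) = 1265/357 = 3.5434.
r·5 = ln(3.5434) = 1.2651, so r = 1.2651/5 = 0.25302.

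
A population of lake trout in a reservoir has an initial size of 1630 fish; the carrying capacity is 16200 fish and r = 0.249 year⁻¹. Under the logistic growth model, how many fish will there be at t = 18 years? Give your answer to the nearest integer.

14713 fish

A = (K − N₀)/N₀ = (16200 − 1630)/1630 = 8.9387.
N(t) = K/(1 + A·e^(−rt)) = 16200/(1 + 8.9387×e^(−0.249×18)).
e^(−4.482) = 0.011311; denominator = 1 + 8.9387×0.011311 = 1.1011.
N = 16200/1.1011 = 14712.5.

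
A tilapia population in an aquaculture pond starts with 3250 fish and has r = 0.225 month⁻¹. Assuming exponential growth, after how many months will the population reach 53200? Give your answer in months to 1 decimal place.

Set N₀·e^(rt) = 53200: e^(0.225·t) = 53200/3250 = 16.369.
0.225·t = ln(16.369) = 2.7954, so t = 2.7954/0.225 = 12.424.

12.4 months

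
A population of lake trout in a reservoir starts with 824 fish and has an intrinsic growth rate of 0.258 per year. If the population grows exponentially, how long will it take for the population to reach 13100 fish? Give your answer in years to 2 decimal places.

10.72 years

Set N₀·e^(rt) = 13100: e^(0.258·t) = 13100/824 = 15.898.
0.258·t = ln(15.898) = 2.7662, so t = 2.7662/0.258 = 10.722.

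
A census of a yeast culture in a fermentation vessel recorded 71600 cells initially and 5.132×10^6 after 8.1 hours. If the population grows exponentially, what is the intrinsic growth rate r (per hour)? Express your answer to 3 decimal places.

From N(t) = N₀·e^(rt): e^(r·8.1) = 5.132×10^6/71600 = 71.676.
r·8.1 = ln(71.676) = 4.2722, so r = 4.2722/8.1 = 0.52743.

0.527 per hour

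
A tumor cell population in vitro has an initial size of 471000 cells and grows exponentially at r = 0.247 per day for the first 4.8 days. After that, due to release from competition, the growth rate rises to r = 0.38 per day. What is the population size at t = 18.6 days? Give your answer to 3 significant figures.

Phase 1: N(4.8) = 471000·e^(0.247×4.8) = 471000·e^1.186 = 1.541418×10^6.
Phase 2 runs for 18.6 − 4.8 = 13.8 days at r = 0.38.
N(18.6) = 1.541418×10^6·e^(0.38×13.8) = 1.541418×10^6·e^5.244 = 2.919851×10^8.

292000000 cells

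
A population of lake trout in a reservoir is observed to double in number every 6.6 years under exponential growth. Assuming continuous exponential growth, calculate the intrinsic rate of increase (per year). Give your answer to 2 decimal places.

0.11 per year

r = ln(2)/t_d = 0.6931/6.6 = 0.10502.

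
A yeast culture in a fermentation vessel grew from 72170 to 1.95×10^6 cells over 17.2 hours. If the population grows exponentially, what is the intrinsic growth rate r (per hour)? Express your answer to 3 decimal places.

From N(t) = N₀·e^(rt): e^(r·17.2) = 1.95×10^6/72170 = 27.02.
r·17.2 = ln(27.02) = 3.2966, so r = 3.2966/17.2 = 0.19166.

0.192 per hour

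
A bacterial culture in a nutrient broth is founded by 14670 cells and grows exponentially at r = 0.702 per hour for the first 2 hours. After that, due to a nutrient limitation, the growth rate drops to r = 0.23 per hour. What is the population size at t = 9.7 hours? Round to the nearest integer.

351006 cells

Phase 1: N(2) = 14670·e^(0.702×2) = 14670·e^1.404 = 59728.2.
Phase 2 runs for 9.7 − 2 = 7.7 hours at r = 0.23.
N(9.7) = 59728.2·e^(0.23×7.7) = 59728.2·e^1.771 = 351006.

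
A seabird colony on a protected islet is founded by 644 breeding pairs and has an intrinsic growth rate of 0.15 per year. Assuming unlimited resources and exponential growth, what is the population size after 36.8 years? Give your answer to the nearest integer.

160765 breeding pairs

N(t) = N₀·e^(rt) = 644 × e^(0.15×36.8) = 644 × e^5.52.
e^5.52 ≈ 249.64, so N ≈ 644 × 249.64 = 160765.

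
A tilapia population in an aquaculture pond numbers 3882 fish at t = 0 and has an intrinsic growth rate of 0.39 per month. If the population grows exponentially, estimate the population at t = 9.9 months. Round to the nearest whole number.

N(t) = N₀·e^(rt) = 3882 × e^(0.39×9.9) = 3882 × e^3.861.
e^3.861 ≈ 47.513, so N ≈ 3882 × 47.513 = 184445.

184445 fish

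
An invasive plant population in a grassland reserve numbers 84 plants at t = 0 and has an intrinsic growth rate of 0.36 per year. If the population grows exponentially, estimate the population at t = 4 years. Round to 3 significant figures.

N(t) = N₀·e^(rt) = 84 × e^(0.36×4) = 84 × e^1.44.
e^1.44 ≈ 4.2207, so N ≈ 84 × 4.2207 = 354.538.

355 plants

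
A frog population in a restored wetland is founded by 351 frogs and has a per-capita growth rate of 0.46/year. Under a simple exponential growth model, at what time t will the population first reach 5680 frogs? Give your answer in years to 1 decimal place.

6.1 years

Set N₀·e^(rt) = 5680: e^(0.46·t) = 5680/351 = 16.182.
0.46·t = ln(16.182) = 2.7839, so t = 2.7839/0.46 = 6.052.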